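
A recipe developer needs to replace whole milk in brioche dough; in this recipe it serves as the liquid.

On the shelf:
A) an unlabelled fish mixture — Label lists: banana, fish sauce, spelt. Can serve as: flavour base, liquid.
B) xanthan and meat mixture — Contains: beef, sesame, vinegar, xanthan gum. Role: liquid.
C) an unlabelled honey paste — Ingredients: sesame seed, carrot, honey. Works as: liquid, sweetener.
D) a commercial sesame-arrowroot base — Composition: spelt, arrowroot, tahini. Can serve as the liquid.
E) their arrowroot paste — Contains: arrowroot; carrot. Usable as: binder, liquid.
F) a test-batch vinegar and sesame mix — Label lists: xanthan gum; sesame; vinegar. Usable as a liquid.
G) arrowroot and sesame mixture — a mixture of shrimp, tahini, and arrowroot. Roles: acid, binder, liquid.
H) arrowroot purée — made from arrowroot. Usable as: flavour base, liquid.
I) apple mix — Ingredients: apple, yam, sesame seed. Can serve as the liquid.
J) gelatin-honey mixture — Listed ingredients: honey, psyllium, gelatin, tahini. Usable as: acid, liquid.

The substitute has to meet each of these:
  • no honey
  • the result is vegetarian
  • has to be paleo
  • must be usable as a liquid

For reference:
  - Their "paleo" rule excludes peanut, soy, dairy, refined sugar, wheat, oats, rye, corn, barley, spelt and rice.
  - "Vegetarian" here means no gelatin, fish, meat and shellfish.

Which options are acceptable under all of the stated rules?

A: has spelt, so not paleo; has fish sauce, so not vegetarian — no
B: has beef, so not vegetarian — out
C: has honey, so not honey-free — reject
D: has spelt, so not paleo — out
E: every rule checks out — OK
F: all constraints satisfied — OK
G: has shrimp, so not vegetarian — reject
H: every rule checks out — keep
I: only sesame seed, apple and yam; none excluded — OK
J: has gelatin, so not vegetarian; has honey, so not honey-free — no

E, F, H, I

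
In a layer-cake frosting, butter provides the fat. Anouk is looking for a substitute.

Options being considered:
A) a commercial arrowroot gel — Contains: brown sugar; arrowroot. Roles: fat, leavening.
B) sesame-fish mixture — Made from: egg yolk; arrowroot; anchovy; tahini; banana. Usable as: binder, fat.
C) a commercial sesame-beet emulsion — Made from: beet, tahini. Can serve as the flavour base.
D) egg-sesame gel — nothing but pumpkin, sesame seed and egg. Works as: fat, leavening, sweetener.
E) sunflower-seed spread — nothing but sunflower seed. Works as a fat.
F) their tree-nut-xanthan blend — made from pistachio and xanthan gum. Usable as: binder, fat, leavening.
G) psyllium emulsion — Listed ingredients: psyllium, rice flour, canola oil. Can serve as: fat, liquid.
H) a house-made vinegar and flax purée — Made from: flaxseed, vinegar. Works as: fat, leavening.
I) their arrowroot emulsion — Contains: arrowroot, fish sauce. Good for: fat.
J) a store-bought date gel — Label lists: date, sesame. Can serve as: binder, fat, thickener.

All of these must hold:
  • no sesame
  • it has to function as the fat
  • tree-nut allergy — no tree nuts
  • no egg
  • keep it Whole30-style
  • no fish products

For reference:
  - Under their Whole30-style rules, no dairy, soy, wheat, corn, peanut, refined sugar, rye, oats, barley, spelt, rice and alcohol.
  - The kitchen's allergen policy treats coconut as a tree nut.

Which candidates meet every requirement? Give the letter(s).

A: has brown sugar, so not Whole30-style — reject
B: has anchovy, so not fish-free; has tahini, so not sesame-free (and 1 more) — no
C: not usable as a fat; has tahini, so not sesame-free — no
D: has sesame seed, so not sesame-free; has egg, so not egg-free — no
E: no sesame, no egg — valid
F: has pistachio, so not tree-nut-free — out
G: has rice flour, so not Whole30-style — reject
H: only vinegar and flaxseed; none excluded — keep
I: has fish sauce, so not fish-free — no
J: has sesame, so not sesame-free — out

E, H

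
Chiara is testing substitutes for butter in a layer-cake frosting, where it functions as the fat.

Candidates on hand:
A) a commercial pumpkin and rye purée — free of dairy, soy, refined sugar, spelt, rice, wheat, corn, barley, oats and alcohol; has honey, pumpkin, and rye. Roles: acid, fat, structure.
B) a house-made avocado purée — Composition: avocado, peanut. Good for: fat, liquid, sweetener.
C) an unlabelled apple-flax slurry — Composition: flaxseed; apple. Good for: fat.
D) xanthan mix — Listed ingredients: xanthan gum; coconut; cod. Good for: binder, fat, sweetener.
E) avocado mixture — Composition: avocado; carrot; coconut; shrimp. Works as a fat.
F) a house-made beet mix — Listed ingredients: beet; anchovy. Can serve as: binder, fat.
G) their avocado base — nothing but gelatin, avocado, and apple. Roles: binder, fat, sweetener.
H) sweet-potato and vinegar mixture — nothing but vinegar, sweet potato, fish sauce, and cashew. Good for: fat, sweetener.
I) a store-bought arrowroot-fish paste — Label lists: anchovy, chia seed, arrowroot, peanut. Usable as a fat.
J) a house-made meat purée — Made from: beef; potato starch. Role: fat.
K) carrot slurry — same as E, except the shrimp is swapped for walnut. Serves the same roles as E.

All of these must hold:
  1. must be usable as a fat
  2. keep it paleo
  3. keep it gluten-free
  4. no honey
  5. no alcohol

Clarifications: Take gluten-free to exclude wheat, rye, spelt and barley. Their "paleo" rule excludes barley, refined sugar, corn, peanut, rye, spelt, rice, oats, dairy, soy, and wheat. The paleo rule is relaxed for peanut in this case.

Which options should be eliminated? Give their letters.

A: has rye, so not gluten-free; has rye, so not paleo (and 1 more) — reject
B: peanut is permitted under the paleo carve-out; nothing else excluded — keep
C: only flaxseed and apple; none excluded — valid
D: works as a fat, paleo, no alcohol — OK
E: coconut and shrimp etc. — none of it excluded — OK
F: nothing on the exclusion list — keep
G: only gelatin, avocado, and apple; none excluded — valid
H: fish sauce and cashew etc. — none of it excluded — valid
I: peanut is permitted under the paleo carve-out; nothing else excluded — OK
J: all constraints satisfied — valid
K: no alcohol, gluten-free — valid

A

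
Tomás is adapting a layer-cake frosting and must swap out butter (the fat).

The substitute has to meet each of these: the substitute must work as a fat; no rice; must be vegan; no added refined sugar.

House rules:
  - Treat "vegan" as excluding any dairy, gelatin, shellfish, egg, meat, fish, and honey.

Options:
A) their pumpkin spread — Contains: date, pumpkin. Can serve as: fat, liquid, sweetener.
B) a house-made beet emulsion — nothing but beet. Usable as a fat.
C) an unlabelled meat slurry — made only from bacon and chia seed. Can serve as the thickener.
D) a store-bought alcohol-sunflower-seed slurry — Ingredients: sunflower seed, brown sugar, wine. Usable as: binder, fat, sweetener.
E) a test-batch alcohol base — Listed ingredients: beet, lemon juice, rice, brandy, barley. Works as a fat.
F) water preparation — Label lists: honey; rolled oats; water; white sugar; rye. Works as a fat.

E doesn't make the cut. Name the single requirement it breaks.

rice-free

usable as a fat: satisfied
vegan: satisfied
no-added-sugar: satisfied
rice-free: has rice — fails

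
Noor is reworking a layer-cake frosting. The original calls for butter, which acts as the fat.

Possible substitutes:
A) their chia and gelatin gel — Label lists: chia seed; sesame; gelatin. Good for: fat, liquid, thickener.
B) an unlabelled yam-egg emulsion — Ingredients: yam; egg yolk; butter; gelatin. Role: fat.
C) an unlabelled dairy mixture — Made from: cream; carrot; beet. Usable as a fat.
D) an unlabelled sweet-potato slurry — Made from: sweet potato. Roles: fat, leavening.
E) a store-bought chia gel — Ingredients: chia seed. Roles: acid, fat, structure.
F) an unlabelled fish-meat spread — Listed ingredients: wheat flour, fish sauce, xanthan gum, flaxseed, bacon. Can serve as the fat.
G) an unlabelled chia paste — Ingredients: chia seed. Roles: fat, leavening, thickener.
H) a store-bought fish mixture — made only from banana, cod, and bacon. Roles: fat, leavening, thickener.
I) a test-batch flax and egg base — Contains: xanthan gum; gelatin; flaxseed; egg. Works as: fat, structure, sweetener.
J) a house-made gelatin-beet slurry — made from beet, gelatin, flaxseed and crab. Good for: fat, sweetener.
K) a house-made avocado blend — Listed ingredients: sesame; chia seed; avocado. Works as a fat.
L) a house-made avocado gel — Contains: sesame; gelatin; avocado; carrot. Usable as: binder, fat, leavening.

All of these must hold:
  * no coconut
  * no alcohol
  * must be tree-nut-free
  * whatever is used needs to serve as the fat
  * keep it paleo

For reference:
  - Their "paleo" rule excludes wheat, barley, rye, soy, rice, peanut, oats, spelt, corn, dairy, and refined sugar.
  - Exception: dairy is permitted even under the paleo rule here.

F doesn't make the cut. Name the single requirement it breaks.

usable as a fat: satisfied
paleo: has wheat flour — fails
alcohol-free: satisfied
coconut-free: satisfied
tree-nut-free: satisfied

paleo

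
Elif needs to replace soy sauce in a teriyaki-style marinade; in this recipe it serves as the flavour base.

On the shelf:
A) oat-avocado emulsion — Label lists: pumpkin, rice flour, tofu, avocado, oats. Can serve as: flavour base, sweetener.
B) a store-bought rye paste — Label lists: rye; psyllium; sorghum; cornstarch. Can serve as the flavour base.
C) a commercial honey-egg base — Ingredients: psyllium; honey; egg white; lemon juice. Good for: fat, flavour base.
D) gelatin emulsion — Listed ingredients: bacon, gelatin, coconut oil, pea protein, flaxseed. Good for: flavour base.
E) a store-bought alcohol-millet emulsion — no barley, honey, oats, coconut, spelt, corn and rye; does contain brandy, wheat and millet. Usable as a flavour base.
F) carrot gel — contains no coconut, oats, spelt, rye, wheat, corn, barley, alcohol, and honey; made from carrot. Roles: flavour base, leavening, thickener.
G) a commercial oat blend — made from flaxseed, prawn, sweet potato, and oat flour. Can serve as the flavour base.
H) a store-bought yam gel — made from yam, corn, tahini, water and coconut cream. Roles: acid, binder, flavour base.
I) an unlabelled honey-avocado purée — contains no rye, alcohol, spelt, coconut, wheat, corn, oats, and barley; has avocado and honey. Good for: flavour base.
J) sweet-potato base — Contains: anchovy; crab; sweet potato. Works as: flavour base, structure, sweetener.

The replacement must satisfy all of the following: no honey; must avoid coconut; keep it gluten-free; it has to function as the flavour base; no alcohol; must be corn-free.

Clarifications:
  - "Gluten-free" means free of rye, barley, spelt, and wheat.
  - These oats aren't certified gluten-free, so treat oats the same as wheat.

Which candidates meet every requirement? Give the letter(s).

F, J

A: has oats, so not gluten-free — no
B: has rye, so not gluten-free; has cornstarch, so not corn-free — out
C: has honey, so not honey-free — out
D: has coconut oil, so not coconut-free — no
E: has wheat, so not gluten-free; has brandy, so not alcohol-free — out
F: works as a flavour base, no honey, gluten-free — valid
G: has oat flour, so not gluten-free — no
H: has corn, so not corn-free; has coconut cream, so not coconut-free — out
I: has honey, so not honey-free — no
J: works as a flavour base, no corn, no coconut — OK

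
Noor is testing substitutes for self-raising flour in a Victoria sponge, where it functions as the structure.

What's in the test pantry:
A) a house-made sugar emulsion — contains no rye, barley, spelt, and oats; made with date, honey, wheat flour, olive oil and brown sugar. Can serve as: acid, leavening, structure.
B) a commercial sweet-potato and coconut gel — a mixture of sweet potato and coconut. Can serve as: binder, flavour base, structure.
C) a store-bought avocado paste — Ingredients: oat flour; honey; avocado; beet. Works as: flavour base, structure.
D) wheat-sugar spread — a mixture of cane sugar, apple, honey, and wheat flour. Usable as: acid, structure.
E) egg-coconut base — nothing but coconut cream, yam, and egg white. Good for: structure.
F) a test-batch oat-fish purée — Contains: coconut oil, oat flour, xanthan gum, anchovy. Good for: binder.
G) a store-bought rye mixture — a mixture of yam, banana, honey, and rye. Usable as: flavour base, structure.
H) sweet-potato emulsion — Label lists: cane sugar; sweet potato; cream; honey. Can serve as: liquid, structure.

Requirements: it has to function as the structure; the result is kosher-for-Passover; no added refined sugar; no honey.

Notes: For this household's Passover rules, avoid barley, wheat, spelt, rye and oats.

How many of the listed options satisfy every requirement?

2

A: has wheat flour, so not kosher-for-Passover; has honey, so not honey-free (and 1 more) — out
B: only coconut and sweet potato; none excluded — valid
C: has oat flour, so not kosher-for-Passover; has honey, so not honey-free — out
D: has wheat flour, so not kosher-for-Passover; has honey, so not honey-free (and 1 more) — out
E: only coconut cream, egg white and yam; none excluded — keep
F: not usable as a structure; has oat flour, so not kosher-for-Passover — out
G: has rye, so not kosher-for-Passover; has honey, so not honey-free — out
H: has honey, so not honey-free; has cane sugar, so not no-added-sugar — reject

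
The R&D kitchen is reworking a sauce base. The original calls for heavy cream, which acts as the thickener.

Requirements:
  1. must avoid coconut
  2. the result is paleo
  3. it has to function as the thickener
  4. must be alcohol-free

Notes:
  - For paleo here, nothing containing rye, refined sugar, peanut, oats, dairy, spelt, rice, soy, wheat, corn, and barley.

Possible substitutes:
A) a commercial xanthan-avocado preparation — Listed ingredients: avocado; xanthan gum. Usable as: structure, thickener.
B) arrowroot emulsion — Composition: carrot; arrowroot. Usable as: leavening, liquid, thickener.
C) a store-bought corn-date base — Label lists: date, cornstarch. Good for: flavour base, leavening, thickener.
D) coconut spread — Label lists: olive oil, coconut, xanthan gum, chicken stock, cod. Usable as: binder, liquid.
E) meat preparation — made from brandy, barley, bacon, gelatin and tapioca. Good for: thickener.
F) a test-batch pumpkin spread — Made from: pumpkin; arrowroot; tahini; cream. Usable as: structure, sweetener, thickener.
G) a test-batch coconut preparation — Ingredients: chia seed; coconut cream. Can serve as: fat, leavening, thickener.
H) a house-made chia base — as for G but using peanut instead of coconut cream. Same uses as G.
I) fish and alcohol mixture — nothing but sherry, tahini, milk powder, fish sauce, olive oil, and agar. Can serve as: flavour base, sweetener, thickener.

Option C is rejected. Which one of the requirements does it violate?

paleo

usable as a thickener: satisfied
paleo: has cornstarch — fails
coconut-free: satisfied
alcohol-free: satisfied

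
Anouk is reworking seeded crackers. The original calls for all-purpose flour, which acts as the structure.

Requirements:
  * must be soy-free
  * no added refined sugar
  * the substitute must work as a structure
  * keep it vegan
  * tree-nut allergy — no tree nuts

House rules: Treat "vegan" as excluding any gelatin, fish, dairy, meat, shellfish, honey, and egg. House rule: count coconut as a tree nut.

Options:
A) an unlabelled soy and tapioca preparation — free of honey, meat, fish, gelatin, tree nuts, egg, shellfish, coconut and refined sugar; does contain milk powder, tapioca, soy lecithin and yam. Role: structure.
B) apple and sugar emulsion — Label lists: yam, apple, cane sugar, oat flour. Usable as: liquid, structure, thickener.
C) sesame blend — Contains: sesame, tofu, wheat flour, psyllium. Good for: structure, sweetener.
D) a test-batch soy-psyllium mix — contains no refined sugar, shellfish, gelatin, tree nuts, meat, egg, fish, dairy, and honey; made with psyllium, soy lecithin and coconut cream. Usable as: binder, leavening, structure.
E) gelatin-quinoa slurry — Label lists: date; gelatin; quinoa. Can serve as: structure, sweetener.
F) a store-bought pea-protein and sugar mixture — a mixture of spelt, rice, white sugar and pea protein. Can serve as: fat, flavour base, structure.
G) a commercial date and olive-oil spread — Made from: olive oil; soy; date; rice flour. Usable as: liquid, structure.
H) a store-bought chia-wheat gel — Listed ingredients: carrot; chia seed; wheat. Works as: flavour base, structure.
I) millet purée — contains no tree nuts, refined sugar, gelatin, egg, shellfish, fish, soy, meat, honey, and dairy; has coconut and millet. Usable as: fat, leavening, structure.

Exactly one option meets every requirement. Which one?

A: has milk powder, so not vegan; has soy lecithin, so not soy-free — reject
B: has cane sugar, so not no-added-sugar — out
C: has tofu, so not soy-free — reject
D: has soy lecithin, so not soy-free; has coconut cream, so not tree-nut-free — no
E: has gelatin, so not vegan — no
F: has white sugar, so not no-added-sugar — out
G: has soy, so not soy-free — no
H: only wheat, carrot and chia seed; none excluded — valid
I: has coconut, so not tree-nut-free — reject

H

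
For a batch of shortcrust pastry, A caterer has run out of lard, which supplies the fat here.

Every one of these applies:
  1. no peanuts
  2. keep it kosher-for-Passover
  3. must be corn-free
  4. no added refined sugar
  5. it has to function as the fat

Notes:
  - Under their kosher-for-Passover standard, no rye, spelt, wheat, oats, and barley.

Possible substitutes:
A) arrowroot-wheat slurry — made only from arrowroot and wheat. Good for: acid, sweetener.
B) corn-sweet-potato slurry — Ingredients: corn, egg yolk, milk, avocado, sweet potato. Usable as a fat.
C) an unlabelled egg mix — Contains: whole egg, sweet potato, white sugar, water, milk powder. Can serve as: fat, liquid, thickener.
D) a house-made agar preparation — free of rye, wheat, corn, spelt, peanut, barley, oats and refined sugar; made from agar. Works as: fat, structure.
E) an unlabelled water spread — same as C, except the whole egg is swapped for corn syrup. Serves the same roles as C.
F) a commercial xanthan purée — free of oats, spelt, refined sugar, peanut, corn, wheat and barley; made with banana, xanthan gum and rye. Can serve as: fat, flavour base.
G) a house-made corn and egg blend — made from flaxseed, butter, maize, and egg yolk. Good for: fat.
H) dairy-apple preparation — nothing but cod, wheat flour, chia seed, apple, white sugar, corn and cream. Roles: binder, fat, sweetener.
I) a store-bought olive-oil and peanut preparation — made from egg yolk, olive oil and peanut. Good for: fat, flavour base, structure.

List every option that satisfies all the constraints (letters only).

D

A: not usable as a fat; has wheat, so not kosher-for-Passover — reject
B: has corn, so not corn-free — reject
C: has white sugar, so not no-added-sugar — reject
D: no corn, kosher-for-Passover — OK
E: has corn syrup, so not corn-free; has white sugar, so not no-added-sugar — out
F: has rye, so not kosher-for-Passover — reject
G: has maize, so not corn-free — reject
H: has wheat flour, so not kosher-for-Passover; has corn, so not corn-free (and 1 more) — no
I: has peanut, so not peanut-free — no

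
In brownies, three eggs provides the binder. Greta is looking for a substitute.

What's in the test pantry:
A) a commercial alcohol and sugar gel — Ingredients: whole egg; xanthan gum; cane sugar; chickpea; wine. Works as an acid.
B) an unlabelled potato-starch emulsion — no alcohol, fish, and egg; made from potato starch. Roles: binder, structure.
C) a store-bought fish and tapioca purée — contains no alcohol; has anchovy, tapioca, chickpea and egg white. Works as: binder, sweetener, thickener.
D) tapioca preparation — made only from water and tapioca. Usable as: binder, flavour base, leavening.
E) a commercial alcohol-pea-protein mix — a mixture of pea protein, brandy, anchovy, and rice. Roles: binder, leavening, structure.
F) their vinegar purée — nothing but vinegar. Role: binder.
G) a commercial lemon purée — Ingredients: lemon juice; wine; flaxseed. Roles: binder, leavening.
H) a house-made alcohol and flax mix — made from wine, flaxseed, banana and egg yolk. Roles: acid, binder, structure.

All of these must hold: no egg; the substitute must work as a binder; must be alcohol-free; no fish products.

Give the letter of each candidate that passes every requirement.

B, D, F

A: not usable as a binder; has wine, so not alcohol-free (and 1 more) — no
B: nothing on the exclusion list — keep
C: has egg white, so not egg-free; has anchovy, so not fish-free — reject
D: works as a binder, no fish, no egg — OK
E: has brandy, so not alcohol-free; has anchovy, so not fish-free — no
F: works as a binder, no fish, no alcohol — keep
G: has wine, so not alcohol-free — no
H: has wine, so not alcohol-free; has egg yolk, so not egg-free — reject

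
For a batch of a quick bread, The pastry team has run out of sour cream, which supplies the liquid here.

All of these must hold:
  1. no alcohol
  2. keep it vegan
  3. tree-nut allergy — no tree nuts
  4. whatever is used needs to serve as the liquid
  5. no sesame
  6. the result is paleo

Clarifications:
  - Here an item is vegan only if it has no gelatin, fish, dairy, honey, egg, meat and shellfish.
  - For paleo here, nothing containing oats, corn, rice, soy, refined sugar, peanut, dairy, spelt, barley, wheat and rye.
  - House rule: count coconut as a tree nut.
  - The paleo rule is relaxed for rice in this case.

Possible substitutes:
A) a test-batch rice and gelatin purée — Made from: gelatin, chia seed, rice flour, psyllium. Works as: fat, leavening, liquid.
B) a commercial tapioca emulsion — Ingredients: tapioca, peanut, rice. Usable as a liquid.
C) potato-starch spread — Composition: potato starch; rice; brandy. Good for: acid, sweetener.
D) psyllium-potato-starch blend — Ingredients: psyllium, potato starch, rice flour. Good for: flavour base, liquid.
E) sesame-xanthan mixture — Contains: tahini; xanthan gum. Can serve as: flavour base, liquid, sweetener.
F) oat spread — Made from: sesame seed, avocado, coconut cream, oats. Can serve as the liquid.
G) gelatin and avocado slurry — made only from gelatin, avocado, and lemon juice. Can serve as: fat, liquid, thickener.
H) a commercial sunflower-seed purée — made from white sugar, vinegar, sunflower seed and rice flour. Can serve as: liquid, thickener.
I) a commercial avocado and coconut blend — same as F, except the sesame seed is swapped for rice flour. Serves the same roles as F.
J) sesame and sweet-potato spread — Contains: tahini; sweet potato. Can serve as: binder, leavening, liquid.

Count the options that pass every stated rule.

1

A: has gelatin, so not vegan — reject
B: has peanut, so not paleo — out
C: not usable as a liquid; has brandy, so not alcohol-free — reject
D: rice is permitted under the paleo carve-out; nothing else excluded — keep
E: has tahini, so not sesame-free — out
F: has oats, so not paleo; has sesame seed, so not sesame-free (and 1 more) — no
G: has gelatin, so not vegan — reject
H: has white sugar, so not paleo — reject
I: has oats, so not paleo; has coconut cream, so not tree-nut-free — reject
J: has tahini, so not sesame-free — out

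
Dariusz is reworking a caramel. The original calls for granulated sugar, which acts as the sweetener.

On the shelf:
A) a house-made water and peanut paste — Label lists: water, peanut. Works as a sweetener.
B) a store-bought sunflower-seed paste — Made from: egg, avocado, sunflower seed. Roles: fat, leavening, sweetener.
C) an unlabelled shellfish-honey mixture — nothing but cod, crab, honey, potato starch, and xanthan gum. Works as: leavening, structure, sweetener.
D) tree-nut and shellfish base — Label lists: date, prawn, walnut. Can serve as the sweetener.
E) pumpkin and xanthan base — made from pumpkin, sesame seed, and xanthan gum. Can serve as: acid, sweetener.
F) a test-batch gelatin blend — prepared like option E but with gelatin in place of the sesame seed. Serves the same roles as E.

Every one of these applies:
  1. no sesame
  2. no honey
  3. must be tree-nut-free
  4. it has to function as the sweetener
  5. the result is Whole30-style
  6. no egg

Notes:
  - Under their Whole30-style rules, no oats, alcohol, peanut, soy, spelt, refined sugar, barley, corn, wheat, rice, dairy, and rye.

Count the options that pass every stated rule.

A: has peanut, so not Whole30-style — no
B: has egg, so not egg-free — no
C: has honey, so not honey-free — reject
D: has walnut, so not tree-nut-free — reject
E: has sesame seed, so not sesame-free — reject
F: every rule checks out — keep

1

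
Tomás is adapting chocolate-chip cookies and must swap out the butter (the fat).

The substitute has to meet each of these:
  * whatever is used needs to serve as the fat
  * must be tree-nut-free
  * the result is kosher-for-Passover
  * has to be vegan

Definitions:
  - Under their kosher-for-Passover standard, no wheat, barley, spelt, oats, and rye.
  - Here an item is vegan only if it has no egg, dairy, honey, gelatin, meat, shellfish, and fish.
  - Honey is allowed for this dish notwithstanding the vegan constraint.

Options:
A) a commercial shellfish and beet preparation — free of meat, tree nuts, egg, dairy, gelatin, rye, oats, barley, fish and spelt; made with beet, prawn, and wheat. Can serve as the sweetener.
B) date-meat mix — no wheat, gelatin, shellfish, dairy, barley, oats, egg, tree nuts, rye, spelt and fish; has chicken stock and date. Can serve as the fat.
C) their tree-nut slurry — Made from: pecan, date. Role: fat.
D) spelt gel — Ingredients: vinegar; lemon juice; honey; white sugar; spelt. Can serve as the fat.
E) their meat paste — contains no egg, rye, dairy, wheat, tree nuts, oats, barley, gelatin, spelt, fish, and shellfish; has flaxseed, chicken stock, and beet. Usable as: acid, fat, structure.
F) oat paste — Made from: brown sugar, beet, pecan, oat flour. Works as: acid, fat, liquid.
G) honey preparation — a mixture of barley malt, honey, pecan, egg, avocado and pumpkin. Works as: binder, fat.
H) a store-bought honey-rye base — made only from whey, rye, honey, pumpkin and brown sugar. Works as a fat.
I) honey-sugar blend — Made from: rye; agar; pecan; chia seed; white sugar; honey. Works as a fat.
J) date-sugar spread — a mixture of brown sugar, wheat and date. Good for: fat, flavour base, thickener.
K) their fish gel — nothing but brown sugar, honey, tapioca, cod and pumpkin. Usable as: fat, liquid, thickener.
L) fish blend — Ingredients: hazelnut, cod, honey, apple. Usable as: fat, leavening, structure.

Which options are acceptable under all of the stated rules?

A: not usable as a fat; has wheat, so not kosher-for-Passover (and 1 more) — no
B: has chicken stock, so not vegan — reject
C: has pecan, so not tree-nut-free — no
D: has spelt, so not kosher-for-Passover — reject
E: has chicken stock, so not vegan — no
F: has oat flour, so not kosher-for-Passover; has pecan, so not tree-nut-free — no
G: has barley malt, so not kosher-for-Passover; has egg, so not vegan (and 1 more) — out
H: has rye, so not kosher-for-Passover; has whey, so not vegan — reject
I: has rye, so not kosher-for-Passover; has pecan, so not tree-nut-free — out
J: has wheat, so not kosher-for-Passover — no
K: has cod, so not vegan — no
L: has cod, so not vegan; has hazelnut, so not tree-nut-free — no

none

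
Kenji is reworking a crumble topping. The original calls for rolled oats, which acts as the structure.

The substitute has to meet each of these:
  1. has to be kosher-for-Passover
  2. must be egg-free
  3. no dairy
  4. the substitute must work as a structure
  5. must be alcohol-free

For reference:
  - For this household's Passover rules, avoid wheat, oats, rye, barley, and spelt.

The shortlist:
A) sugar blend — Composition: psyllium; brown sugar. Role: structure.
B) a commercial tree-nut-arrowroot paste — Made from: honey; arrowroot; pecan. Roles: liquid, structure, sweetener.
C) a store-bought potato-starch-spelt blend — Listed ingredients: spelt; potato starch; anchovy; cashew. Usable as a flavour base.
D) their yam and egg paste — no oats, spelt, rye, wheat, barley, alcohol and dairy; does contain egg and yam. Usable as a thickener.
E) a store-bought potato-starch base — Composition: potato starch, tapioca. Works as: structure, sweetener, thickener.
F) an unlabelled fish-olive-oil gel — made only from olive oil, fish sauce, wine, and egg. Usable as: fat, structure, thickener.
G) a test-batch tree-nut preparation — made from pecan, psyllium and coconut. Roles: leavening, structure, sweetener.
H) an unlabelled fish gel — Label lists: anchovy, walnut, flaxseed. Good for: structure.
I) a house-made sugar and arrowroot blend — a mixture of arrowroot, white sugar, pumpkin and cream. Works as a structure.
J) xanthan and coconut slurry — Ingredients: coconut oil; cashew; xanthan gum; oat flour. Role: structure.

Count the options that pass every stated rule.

5

A: no dairy, kosher-for-Passover — valid
B: no alcohol, kosher-for-Passover — OK
C: not usable as a structure; has spelt, so not kosher-for-Passover — out
D: not usable as a structure; has egg, so not egg-free — reject
E: only potato starch and tapioca; none excluded — OK
F: has egg, so not egg-free; has wine, so not alcohol-free — out
G: every rule checks out — valid
H: only anchovy, walnut, and flaxseed; none excluded — OK
I: has cream, so not dairy-free — reject
J: has oat flour, so not kosher-for-Passover — no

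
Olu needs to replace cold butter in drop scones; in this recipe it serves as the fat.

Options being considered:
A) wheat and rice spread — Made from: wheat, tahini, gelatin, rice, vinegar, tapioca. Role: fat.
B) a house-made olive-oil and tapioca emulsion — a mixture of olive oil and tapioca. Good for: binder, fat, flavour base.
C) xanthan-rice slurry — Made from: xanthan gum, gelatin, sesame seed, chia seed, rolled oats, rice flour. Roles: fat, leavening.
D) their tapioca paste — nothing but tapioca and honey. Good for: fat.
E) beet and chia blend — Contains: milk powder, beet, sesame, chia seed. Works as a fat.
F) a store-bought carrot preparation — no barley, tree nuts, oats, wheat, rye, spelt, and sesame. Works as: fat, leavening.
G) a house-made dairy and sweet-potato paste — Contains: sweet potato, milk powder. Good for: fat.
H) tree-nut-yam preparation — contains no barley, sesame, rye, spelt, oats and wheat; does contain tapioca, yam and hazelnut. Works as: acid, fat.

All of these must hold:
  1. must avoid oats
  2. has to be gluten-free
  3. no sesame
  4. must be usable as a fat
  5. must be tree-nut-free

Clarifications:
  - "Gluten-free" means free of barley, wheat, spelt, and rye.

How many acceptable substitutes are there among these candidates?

A: has wheat, so not gluten-free; has tahini, so not sesame-free — reject
B: no tree nuts, no oats — valid
C: has rolled oats, so not oat-free; has sesame seed, so not sesame-free — no
D: only honey and tapioca; none excluded — keep
E: has sesame, so not sesame-free — out
F: no sesame, no oats — OK
G: every rule checks out — valid
H: has hazelnut, so not tree-nut-free — out

4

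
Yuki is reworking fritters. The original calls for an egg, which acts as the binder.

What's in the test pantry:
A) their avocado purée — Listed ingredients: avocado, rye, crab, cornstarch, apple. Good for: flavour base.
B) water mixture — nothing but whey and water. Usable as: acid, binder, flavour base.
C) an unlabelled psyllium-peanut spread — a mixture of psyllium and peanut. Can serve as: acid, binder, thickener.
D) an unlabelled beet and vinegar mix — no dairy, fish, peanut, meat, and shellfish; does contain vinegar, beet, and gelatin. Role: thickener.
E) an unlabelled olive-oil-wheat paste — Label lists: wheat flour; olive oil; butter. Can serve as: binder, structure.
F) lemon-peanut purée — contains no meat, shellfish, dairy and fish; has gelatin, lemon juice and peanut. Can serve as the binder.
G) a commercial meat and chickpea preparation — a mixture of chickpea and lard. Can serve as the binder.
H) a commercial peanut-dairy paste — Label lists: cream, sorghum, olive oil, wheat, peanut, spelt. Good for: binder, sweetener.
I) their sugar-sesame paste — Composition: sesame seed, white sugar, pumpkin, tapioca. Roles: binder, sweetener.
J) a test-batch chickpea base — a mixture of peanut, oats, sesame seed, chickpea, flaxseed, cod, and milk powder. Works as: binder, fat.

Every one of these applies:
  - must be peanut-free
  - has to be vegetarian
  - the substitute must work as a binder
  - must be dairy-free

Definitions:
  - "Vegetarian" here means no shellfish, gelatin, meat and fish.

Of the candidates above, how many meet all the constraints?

1

A: not usable as a binder; has crab, so not vegetarian — no
B: has whey, so not dairy-free — reject
C: has peanut, so not peanut-free — out
D: not usable as a binder; has gelatin, so not vegetarian — reject
E: has butter, so not dairy-free — no
F: has gelatin, so not vegetarian; has peanut, so not peanut-free — no
G: has lard, so not vegetarian — out
H: has cream, so not dairy-free; has peanut, so not peanut-free — out
I: sesame seed and white sugar etc. — none of it excluded — valid
J: has cod, so not vegetarian; has milk powder, so not dairy-free (and 1 more) — reject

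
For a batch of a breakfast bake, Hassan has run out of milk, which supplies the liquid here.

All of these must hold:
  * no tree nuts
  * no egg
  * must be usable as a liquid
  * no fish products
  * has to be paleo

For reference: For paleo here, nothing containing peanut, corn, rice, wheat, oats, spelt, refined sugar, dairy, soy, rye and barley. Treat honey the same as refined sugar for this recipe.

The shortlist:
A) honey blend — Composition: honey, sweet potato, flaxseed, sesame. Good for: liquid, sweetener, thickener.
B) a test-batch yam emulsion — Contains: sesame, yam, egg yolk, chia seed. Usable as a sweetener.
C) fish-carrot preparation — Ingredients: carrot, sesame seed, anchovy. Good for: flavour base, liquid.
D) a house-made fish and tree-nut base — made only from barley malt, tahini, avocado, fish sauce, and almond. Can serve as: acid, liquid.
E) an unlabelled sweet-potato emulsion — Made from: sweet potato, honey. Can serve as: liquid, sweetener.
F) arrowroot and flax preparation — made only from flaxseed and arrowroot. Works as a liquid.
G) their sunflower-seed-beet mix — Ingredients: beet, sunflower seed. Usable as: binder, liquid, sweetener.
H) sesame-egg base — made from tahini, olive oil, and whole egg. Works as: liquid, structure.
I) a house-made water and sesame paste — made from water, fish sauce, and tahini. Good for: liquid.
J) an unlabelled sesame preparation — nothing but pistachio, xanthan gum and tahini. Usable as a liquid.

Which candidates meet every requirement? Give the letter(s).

A: has honey, so not paleo — reject
B: not usable as a liquid; has egg yolk, so not egg-free — no
C: has anchovy, so not fish-free — reject
D: has barley malt, so not paleo; has fish sauce, so not fish-free (and 1 more) — reject
E: has honey, so not paleo — out
F: only flaxseed and arrowroot; none excluded — valid
G: every rule checks out — OK
H: has whole egg, so not egg-free — out
I: has fish sauce, so not fish-free — no
J: has pistachio, so not tree-nut-free — out

F, G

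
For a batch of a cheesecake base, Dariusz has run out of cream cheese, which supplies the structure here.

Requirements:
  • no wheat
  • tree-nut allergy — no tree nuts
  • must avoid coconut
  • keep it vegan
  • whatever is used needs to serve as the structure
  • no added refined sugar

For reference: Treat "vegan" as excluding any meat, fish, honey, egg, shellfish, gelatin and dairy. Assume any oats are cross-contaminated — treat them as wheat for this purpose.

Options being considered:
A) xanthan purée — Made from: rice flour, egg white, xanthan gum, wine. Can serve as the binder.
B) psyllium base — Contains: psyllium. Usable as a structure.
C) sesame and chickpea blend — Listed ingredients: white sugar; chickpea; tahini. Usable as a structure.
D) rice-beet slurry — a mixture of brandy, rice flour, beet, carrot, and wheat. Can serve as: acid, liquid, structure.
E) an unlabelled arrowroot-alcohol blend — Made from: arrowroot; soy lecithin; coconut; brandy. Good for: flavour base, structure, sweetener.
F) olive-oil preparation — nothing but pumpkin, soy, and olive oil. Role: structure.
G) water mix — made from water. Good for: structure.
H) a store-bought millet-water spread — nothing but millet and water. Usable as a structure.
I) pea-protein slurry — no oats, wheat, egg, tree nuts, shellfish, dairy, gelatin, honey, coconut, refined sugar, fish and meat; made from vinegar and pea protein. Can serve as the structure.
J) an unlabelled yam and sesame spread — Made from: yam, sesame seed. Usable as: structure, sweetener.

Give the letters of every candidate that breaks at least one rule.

A: not usable as a structure; has egg white, so not vegan — no
B: only psyllium; none excluded — valid
C: has white sugar, so not no-added-sugar — out
D: has wheat, so not wheat-free — out
E: has coconut, so not coconut-free — reject
F: nothing on the exclusion list — valid
G: only water; none excluded — keep
H: no refined sugar, vegan — valid
I: wheat-free, no tree nuts — OK
J: only sesame seed and yam; none excluded — keep

A, C, D, E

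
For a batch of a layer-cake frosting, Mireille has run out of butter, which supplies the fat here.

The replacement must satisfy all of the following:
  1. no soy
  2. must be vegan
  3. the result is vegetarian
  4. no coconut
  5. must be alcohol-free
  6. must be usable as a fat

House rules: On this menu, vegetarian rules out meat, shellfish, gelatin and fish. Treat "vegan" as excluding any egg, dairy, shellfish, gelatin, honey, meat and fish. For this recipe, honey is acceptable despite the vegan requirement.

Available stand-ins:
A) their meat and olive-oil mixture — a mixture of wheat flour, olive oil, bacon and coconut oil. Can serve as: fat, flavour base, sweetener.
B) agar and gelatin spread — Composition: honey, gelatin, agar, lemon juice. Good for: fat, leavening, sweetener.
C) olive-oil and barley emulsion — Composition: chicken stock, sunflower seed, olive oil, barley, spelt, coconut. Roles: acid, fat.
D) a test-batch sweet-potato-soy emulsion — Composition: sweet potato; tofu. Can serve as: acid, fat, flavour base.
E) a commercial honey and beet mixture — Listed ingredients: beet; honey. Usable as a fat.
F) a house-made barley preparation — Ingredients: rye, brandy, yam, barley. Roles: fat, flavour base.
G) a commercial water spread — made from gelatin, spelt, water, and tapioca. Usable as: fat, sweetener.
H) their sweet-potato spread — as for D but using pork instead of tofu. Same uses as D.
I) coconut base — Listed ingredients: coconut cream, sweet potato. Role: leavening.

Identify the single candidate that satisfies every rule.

A: has bacon, so not vegetarian; has bacon, so not vegan (and 1 more) — out
B: has gelatin, so not vegetarian; has gelatin, so not vegan — no
C: has chicken stock, so not vegetarian; has chicken stock, so not vegan (and 1 more) — out
D: has tofu, so not soy-free — reject
E: honey is permitted under the vegan carve-out; nothing else excluded — OK
F: has brandy, so not alcohol-free — no
G: has gelatin, so not vegetarian; has gelatin, so not vegan — out
H: has pork, so not vegetarian; has pork, so not vegan — out
I: not usable as a fat; has coconut cream, so not coconut-free — out

E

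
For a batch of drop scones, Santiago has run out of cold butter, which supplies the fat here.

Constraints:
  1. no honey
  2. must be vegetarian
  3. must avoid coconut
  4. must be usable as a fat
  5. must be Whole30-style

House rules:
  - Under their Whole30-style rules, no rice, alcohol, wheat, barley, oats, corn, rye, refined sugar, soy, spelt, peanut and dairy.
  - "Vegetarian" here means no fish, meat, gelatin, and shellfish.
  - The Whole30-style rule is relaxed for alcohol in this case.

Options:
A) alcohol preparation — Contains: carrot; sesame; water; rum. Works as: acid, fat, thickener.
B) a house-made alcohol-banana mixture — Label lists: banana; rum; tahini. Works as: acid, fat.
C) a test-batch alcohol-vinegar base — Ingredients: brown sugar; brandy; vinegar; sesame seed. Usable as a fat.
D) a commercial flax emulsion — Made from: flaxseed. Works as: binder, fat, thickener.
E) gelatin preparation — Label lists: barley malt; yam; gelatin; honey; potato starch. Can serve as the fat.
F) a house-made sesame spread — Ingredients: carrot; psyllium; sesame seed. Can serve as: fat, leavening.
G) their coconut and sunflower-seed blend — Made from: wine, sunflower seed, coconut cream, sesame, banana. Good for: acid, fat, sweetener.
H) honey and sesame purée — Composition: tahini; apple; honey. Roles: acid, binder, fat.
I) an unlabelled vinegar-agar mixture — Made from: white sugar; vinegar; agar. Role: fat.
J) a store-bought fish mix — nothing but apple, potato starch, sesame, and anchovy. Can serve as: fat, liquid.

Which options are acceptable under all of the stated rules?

A, B, D, F

A: alcohol is permitted under the Whole30-style carve-out; nothing else excluded — valid
B: alcohol is permitted under the Whole30-style carve-out; nothing else excluded — keep
C: has brown sugar, so not Whole30-style — out
D: works as a fat, no honey, Whole30-style — keep
E: has barley malt, so not Whole30-style; has gelatin, so not vegetarian (and 1 more) — no
F: nothing on the exclusion list — OK
G: has coconut cream, so not coconut-free — reject
H: has honey, so not honey-free — reject
I: has white sugar, so not Whole30-style — out
J: has anchovy, so not vegetarian — out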